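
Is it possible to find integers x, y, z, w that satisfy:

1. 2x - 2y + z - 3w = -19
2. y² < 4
Yes

Take x = -10, y = 0, z = 1, w = 0. Substituting into each constraint:
  (1) 2(-10) - 2(0) + 1 - 3(0) = -19 ✓
  (2) y² = (0)² = 0, and 0 < 4 ✓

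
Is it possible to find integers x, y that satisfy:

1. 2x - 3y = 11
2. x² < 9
Yes

Take x = 1, y = -3. Substituting into each constraint:
  (1) 2(1) - 3(-3) = 11 ✓
  (2) x² = (1)² = 1, and 1 < 9 ✓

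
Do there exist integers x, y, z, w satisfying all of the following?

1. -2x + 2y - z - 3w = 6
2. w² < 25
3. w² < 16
Yes

Take x = 0, y = 0, z = 0, w = -2. Substituting into each constraint:
  (1) -2(0) + 2(0) + 0 - 3(-2) = 6 ✓
  (2) w² = (-2)² = 4, and 4 < 25 ✓
  (3) w² = (-2)² = 4, and 4 < 16 ✓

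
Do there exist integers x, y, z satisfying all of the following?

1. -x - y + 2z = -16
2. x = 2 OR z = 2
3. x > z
Yes

Take x = 3, y = 17, z = 2. Substituting into each constraint:
  (1) (-3) + (-17) + 2(2) = -16 ✓
  (2) z = 2, target 2 ✓ (second branch holds)
  (3) 3 > 2 ✓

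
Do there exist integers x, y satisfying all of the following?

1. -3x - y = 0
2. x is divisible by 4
Yes

Take x = 0, y = 0. Substituting into each constraint:
  (1) -3(0) + 0 = 0 ✓
  (2) 0 = 4 × 0, remainder 0 ✓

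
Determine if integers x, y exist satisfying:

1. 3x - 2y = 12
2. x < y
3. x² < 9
No

The full constraint system is jointly infeasible over the integers. Each constraint and what it forces:

  - 3x - 2y = 12: is a linear equation tying the variables together
  - x < y: bounds one variable relative to another variable
  - x² < 9: restricts x to |x| ≤ 2

Propagating the comparison: y > x and x ≥ -2 give y ≥ -1. Range argument: with x ∈ [-2, 2], y ∈ [-1, ∞], the left side of the equation is at most 8, but the right side is 12 > 8. No integer solution exists.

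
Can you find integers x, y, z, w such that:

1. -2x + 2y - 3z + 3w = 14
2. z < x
Yes

Take x = 0, y = 4, z = -1, w = 1. Substituting into each constraint:
  (1) -2(0) + 2(4) - 3(-1) + 3(1) = 14 ✓
  (2) -1 < 0 ✓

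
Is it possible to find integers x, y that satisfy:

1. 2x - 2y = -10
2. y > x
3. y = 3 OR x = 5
Yes

Take x = 5, y = 10. Substituting into each constraint:
  (1) 2(5) - 2(10) = -10 ✓
  (2) 10 > 5 ✓
  (3) x = 5, target 5 ✓ (second branch holds)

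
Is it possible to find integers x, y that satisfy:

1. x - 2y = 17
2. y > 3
Yes

Take x = 25, y = 4. Substituting into each constraint:
  (1) 25 - 2(4) = 17 ✓
  (2) 4 > 3 ✓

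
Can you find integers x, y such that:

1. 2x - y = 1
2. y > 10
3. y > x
Yes

Take x = 6, y = 11. Substituting into each constraint:
  (1) 2(6) + (-11) = 1 ✓
  (2) 11 > 10 ✓
  (3) 11 > 6 ✓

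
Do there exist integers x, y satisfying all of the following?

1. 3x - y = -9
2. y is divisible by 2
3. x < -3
Yes

Take x = -5, y = -6. Substituting into each constraint:
  (1) 3(-5) + 6 = -9 ✓
  (2) -6 = 2 × -3, remainder 0 ✓
  (3) -5 < -3 ✓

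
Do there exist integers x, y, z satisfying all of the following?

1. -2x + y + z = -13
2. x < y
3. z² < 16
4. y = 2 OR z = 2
Yes

Take x = 16, y = 17, z = 2. Substituting into each constraint:
  (1) -2(16) + 17 + 2 = -13 ✓
  (2) 16 < 17 ✓
  (3) z² = (2)² = 4, and 4 < 16 ✓
  (4) z = 2, target 2 ✓ (second branch holds)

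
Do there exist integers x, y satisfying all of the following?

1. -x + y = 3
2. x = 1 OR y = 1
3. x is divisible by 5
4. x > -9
No

A contradictory subset is {-x + y = 3, x = 1 OR y = 1, x is divisible by 5}. No integer assignment can satisfy these jointly:

  - -x + y = 3: is a linear equation tying the variables together
  - x = 1 OR y = 1: forces a choice: either x = 1 or y = 1
  - x is divisible by 5: restricts x to multiples of 5

Split on the disjunction (x = 1 OR y = 1):
  • If x = 1: this contradicts the divisibility constraint — 1 is not a multiple of 5.
  • If y = 1: with y = 1, writing x = 5x', every remaining term of the linear equation is divisible by 5, so the left side is ≡ 0 (mod 5); but the right side 2 ≡ 2 (mod 5). No integers can satisfy it.
Both branches are infeasible, so the system has no integer solution.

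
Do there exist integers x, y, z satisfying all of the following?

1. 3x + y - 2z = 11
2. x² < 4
Yes

Take x = 1, y = 0, z = -4. Substituting into each constraint:
  (1) 3(1) + 0 - 2(-4) = 11 ✓
  (2) x² = (1)² = 1, and 1 < 4 ✓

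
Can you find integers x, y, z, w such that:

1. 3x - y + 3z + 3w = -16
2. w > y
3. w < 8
Yes

Take x = -7, y = 1, z = 0, w = 2. Substituting into each constraint:
  (1) 3(-7) + (-1) + 3(0) + 3(2) = -16 ✓
  (2) 2 > 1 ✓
  (3) 2 < 8 ✓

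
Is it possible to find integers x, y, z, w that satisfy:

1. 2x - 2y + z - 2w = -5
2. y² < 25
Yes

Take x = 0, y = 0, z = 1, w = 3. Substituting into each constraint:
  (1) 2(0) - 2(0) + 1 - 2(3) = -5 ✓
  (2) y² = (0)² = 0, and 0 < 25 ✓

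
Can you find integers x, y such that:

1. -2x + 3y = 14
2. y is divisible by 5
Yes

Take x = -7, y = 0. Substituting into each constraint:
  (1) -2(-7) + 3(0) = 14 ✓
  (2) 0 = 5 × 0, remainder 0 ✓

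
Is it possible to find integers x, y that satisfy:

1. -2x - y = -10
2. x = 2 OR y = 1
Yes

Take x = 2, y = 6. Substituting into each constraint:
  (1) -2(2) + (-6) = -10 ✓
  (2) x = 2, target 2 ✓ (first branch holds)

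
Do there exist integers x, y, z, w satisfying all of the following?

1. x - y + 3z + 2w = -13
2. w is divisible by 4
Yes

Take x = 0, y = 13, z = 0, w = 0. Substituting into each constraint:
  (1) 0 + (-13) + 3(0) + 2(0) = -13 ✓
  (2) 0 = 4 × 0, remainder 0 ✓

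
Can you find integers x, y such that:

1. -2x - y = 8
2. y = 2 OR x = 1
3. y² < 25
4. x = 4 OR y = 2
Yes

Take x = -5, y = 2. Substituting into each constraint:
  (1) -2(-5) + (-2) = 8 ✓
  (2) y = 2, target 2 ✓ (first branch holds)
  (3) y² = (2)² = 4, and 4 < 25 ✓
  (4) y = 2, target 2 ✓ (second branch holds)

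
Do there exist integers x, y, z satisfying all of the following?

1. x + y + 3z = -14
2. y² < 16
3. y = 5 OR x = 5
Yes

Take x = 5, y = 2, z = -7. Substituting into each constraint:
  (1) 5 + 2 + 3(-7) = -14 ✓
  (2) y² = (2)² = 4, and 4 < 16 ✓
  (3) x = 5, target 5 ✓ (second branch holds)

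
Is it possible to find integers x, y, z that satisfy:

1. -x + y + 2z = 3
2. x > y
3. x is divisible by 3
Yes

Take x = 0, y = -1, z = 2. Substituting into each constraint:
  (1) 0 + (-1) + 2(2) = 3 ✓
  (2) 0 > -1 ✓
  (3) 0 = 3 × 0, remainder 0 ✓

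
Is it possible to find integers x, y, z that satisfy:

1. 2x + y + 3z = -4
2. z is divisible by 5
Yes

Take x = 0, y = -4, z = 0. Substituting into each constraint:
  (1) 2(0) + (-4) + 3(0) = -4 ✓
  (2) 0 = 5 × 0, remainder 0 ✓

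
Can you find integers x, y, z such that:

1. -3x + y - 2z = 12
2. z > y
Yes

Take x = -5, y = 1, z = 2. Substituting into each constraint:
  (1) -3(-5) + 1 - 2(2) = 12 ✓
  (2) 2 > 1 ✓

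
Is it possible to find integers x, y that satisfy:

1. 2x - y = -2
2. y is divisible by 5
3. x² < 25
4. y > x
Yes

Take x = -1, y = 0. Substituting into each constraint:
  (1) 2(-1) + 0 = -2 ✓
  (2) 0 = 5 × 0, remainder 0 ✓
  (3) x² = (-1)² = 1, and 1 < 25 ✓
  (4) 0 > -1 ✓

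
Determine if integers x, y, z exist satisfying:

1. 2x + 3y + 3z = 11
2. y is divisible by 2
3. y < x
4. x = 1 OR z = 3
Yes

Take x = 4, y = -2, z = 3. Substituting into each constraint:
  (1) 2(4) + 3(-2) + 3(3) = 11 ✓
  (2) -2 = 2 × -1, remainder 0 ✓
  (3) -2 < 4 ✓
  (4) z = 3, target 3 ✓ (second branch holds)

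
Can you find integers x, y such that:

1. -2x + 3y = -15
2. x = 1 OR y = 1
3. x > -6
Yes

Take x = 9, y = 1. Substituting into each constraint:
  (1) -2(9) + 3(1) = -15 ✓
  (2) y = 1, target 1 ✓ (second branch holds)
  (3) 9 > -6 ✓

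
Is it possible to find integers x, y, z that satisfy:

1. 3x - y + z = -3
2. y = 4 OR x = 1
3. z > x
Yes

Take x = 0, y = 4, z = 1. Substituting into each constraint:
  (1) 3(0) + (-4) + 1 = -3 ✓
  (2) y = 4, target 4 ✓ (first branch holds)
  (3) 1 > 0 ✓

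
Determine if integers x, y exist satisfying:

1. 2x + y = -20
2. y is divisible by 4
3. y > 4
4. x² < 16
No

A contradictory subset is {2x + y = -20, y > 4, x² < 16}. No integer assignment can satisfy these jointly:

  - 2x + y = -20: is a linear equation tying the variables together
  - y > 4: bounds one variable relative to a constant
  - x² < 16: restricts x to |x| ≤ 3

Range argument: with x ∈ [-3, 3], y ∈ [5, ∞], the left side of the equation is at least -1, but the right side is -20 < -1. No integer solution exists.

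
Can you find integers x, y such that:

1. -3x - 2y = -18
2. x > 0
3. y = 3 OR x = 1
Yes

Take x = 4, y = 3. Substituting into each constraint:
  (1) -3(4) - 2(3) = -18 ✓
  (2) 4 > 0 ✓
  (3) y = 3, target 3 ✓ (first branch holds)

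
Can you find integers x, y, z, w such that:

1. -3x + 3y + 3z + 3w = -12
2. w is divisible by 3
Yes

Take x = 0, y = -4, z = 0, w = 0. Substituting into each constraint:
  (1) -3(0) + 3(-4) + 3(0) + 3(0) = -12 ✓
  (2) 0 = 3 × 0, remainder 0 ✓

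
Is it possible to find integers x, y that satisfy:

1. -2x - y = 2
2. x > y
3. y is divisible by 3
Yes

Take x = 2, y = -6. Substituting into each constraint:
  (1) -2(2) + 6 = 2 ✓
  (2) 2 > -6 ✓
  (3) -6 = 3 × -2, remainder 0 ✓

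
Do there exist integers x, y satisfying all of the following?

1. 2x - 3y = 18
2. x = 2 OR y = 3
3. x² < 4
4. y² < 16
No

A contradictory subset is {2x - 3y = 18, x = 2 OR y = 3, x² < 4}. No integer assignment can satisfy these jointly:

  - 2x - 3y = 18: is a linear equation tying the variables together
  - x = 2 OR y = 3: forces a choice: either x = 2 or y = 3
  - x² < 4: restricts x to |x| ≤ 1

Split on the disjunction (x = 2 OR y = 3):
  • If x = 2: this contradicts x² < 4, which requires |x| ≤ 1.
  • If y = 3: with y = 3, every remaining term of the linear equation is divisible by 2, so the left side is ≡ 0 (mod 2); but the right side 27 ≡ 1 (mod 2). No integers can satisfy it.
Both branches are infeasible, so the system has no integer solution.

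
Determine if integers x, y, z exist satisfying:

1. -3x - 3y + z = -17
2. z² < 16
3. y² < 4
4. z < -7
No

A contradictory subset is {z² < 16, z < -7}. No integer assignment can satisfy these jointly:

  - z² < 16: restricts z to |z| ≤ 3
  - z < -7: bounds one variable relative to a constant

Direct contradiction: the bounds on z require z ≥ -3 and z ≤ -8 simultaneously, which is empty.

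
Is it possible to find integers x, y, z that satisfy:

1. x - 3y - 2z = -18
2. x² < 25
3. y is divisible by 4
Yes

Take x = 2, y = 0, z = 10. Substituting into each constraint:
  (1) 2 - 3(0) - 2(10) = -18 ✓
  (2) x² = (2)² = 4, and 4 < 25 ✓
  (3) 0 = 4 × 0, remainder 0 ✓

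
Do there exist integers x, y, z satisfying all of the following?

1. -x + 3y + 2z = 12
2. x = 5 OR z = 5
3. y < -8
Yes

Take x = -29, y = -9, z = 5. Substituting into each constraint:
  (1) 29 + 3(-9) + 2(5) = 12 ✓
  (2) z = 5, target 5 ✓ (second branch holds)
  (3) -9 < -8 ✓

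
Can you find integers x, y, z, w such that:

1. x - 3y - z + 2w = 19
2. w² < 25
Yes

Take x = 0, y = 0, z = -19, w = 0. Substituting into each constraint:
  (1) 0 - 3(0) + 19 + 2(0) = 19 ✓
  (2) w² = (0)² = 0, and 0 < 25 ✓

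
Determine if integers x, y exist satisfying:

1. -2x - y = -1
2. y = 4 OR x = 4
Yes

Take x = 4, y = -7. Substituting into each constraint:
  (1) -2(4) + 7 = -1 ✓
  (2) x = 4, target 4 ✓ (second branch holds)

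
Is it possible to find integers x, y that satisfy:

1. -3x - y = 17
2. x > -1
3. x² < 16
Yes

Take x = 0, y = -17. Substituting into each constraint:
  (1) -3(0) + 17 = 17 ✓
  (2) 0 > -1 ✓
  (3) x² = (0)² = 0, and 0 < 16 ✓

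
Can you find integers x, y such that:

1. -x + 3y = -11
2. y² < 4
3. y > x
No

The full constraint system is jointly infeasible over the integers. Each constraint and what it forces:

  - -x + 3y = -11: is a linear equation tying the variables together
  - y² < 4: restricts y to |y| ≤ 1
  - y > x: bounds one variable relative to another variable

Propagating the comparison: x < y and y ≤ 1 give x ≤ 0. Range argument: with x ∈ [−∞, 0], y ∈ [-1, 1], the left side of the equation is at least -3, but the right side is -11 < -3. No integer solution exists.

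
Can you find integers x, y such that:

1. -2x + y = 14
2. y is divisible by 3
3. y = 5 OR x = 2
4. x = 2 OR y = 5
Yes

Take x = 2, y = 18. Substituting into each constraint:
  (1) -2(2) + 18 = 14 ✓
  (2) 18 = 3 × 6, remainder 0 ✓
  (3) x = 2, target 2 ✓ (second branch holds)
  (4) x = 2, target 2 ✓ (first branch holds)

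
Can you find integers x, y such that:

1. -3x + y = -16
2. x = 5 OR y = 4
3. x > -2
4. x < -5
No

A contradictory subset is {x > -2, x < -5}. No integer assignment can satisfy these jointly:

  - x > -2: bounds one variable relative to a constant
  - x < -5: bounds one variable relative to a constant

Direct contradiction: the bounds on x require x ≥ -1 and x ≤ -6 simultaneously, which is empty.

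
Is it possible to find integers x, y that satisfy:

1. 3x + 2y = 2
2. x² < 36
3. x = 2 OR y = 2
Yes

Take x = 2, y = -2. Substituting into each constraint:
  (1) 3(2) + 2(-2) = 2 ✓
  (2) x² = (2)² = 4, and 4 < 36 ✓
  (3) x = 2, target 2 ✓ (first branch holds)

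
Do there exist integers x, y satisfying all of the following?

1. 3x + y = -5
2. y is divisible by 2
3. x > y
Yes

Take x = -1, y = -2. Substituting into each constraint:
  (1) 3(-1) + (-2) = -5 ✓
  (2) -2 = 2 × -1, remainder 0 ✓
  (3) -1 > -2 ✓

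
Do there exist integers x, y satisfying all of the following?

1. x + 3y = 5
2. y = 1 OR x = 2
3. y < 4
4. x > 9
No

A contradictory subset is {x + 3y = 5, y = 1 OR x = 2, x > 9}. No integer assignment can satisfy these jointly:

  - x + 3y = 5: is a linear equation tying the variables together
  - y = 1 OR x = 2: forces a choice: either y = 1 or x = 2
  - x > 9: bounds one variable relative to a constant

Split on the disjunction (y = 1 OR x = 2):
  • If y = 1: the equation forces x = 2, which contradicts the bound x ≥ 10.
  • If x = 2: this contradicts the bound x ≥ 10.
Both branches are infeasible, so the system has no integer solution.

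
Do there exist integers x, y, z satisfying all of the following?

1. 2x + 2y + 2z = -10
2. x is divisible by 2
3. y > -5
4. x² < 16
Yes

Take x = 0, y = 0, z = -5. Substituting into each constraint:
  (1) 2(0) + 2(0) + 2(-5) = -10 ✓
  (2) 0 = 2 × 0, remainder 0 ✓
  (3) 0 > -5 ✓
  (4) x² = (0)² = 0, and 0 < 16 ✓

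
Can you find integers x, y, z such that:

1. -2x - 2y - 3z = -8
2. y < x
Yes

Take x = 1, y = 0, z = 2. Substituting into each constraint:
  (1) -2(1) - 2(0) - 3(2) = -8 ✓
  (2) 0 < 1 ✓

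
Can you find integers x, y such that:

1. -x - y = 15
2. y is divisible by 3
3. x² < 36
Yes

Take x = 3, y = -18. Substituting into each constraint:
  (1) (-3) + 18 = 15 ✓
  (2) -18 = 3 × -6, remainder 0 ✓
  (3) x² = (3)² = 9, and 9 < 36 ✓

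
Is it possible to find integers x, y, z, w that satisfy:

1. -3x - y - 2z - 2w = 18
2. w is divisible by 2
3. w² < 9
Yes

Take x = 0, y = -18, z = 0, w = 0. Substituting into each constraint:
  (1) -3(0) + 18 - 2(0) - 2(0) = 18 ✓
  (2) 0 = 2 × 0, remainder 0 ✓
  (3) w² = (0)² = 0, and 0 < 9 ✓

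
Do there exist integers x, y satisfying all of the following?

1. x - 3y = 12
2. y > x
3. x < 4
Yes

Take x = -9, y = -7. Substituting into each constraint:
  (1) (-9) - 3(-7) = 12 ✓
  (2) -7 > -9 ✓
  (3) -9 < 4 ✓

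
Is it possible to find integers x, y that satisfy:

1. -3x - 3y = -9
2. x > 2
Yes

Take x = 3, y = 0. Substituting into each constraint:
  (1) -3(3) - 3(0) = -9 ✓
  (2) 3 > 2 ✓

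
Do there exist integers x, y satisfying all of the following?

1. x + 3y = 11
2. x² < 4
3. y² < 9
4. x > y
No

A contradictory subset is {x + 3y = 11, x² < 4, x > y}. No integer assignment can satisfy these jointly:

  - x + 3y = 11: is a linear equation tying the variables together
  - x² < 4: restricts x to |x| ≤ 1
  - x > y: bounds one variable relative to another variable

Propagating the comparison: y < x and x ≤ 1 give y ≤ 0. Range argument: with x ∈ [-1, 1], y ∈ [−∞, 0], the left side of the equation is at most 1, but the right side is 11 > 1. No integer solution exists.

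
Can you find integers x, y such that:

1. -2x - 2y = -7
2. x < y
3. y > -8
No

Even the single constraint (-2x - 2y = -7) is infeasible over the integers.

  - -2x - 2y = -7: every term on the left is divisible by 2, so the LHS ≡ 0 (mod 2), but the RHS -7 is not — no integer solution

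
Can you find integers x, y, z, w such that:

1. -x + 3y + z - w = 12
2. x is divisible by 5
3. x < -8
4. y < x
Yes

Take x = -10, y = -11, z = 0, w = -35. Substituting into each constraint:
  (1) 10 + 3(-11) + 0 + 35 = 12 ✓
  (2) -10 = 5 × -2, remainder 0 ✓
  (3) -10 < -8 ✓
  (4) -11 < -10 ✓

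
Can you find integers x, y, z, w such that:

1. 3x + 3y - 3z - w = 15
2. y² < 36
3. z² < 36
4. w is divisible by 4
Yes

Take x = 0, y = 0, z = -5, w = 0. Substituting into each constraint:
  (1) 3(0) + 3(0) - 3(-5) + 0 = 15 ✓
  (2) y² = (0)² = 0, and 0 < 36 ✓
  (3) z² = (-5)² = 25, and 25 < 36 ✓
  (4) 0 = 4 × 0, remainder 0 ✓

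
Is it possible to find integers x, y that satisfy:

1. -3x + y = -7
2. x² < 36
Yes

Take x = 0, y = -7. Substituting into each constraint:
  (1) -3(0) + (-7) = -7 ✓
  (2) x² = (0)² = 0, and 0 < 36 ✓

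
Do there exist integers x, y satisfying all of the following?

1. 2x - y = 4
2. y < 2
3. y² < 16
Yes

Take x = 2, y = 0. Substituting into each constraint:
  (1) 2(2) + 0 = 4 ✓
  (2) 0 < 2 ✓
  (3) y² = (0)² = 0, and 0 < 16 ✓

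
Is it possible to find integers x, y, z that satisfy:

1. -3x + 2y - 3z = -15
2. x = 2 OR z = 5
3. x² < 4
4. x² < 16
Yes

Take x = 0, y = 0, z = 5. Substituting into each constraint:
  (1) -3(0) + 2(0) - 3(5) = -15 ✓
  (2) z = 5, target 5 ✓ (second branch holds)
  (3) x² = (0)² = 0, and 0 < 4 ✓
  (4) x² = (0)² = 0, and 0 < 16 ✓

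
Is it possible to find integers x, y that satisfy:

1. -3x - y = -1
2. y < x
Yes

Take x = 1, y = -2. Substituting into each constraint:
  (1) -3(1) + 2 = -1 ✓
  (2) -2 < 1 ✓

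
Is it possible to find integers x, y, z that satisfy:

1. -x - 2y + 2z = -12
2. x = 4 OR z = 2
Yes

Take x = 0, y = 8, z = 2. Substituting into each constraint:
  (1) 0 - 2(8) + 2(2) = -12 ✓
  (2) z = 2, target 2 ✓ (second branch holds)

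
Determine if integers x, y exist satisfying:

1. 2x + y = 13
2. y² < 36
Yes

Take x = 6, y = 1. Substituting into each constraint:
  (1) 2(6) + 1 = 13 ✓
  (2) y² = (1)² = 1, and 1 < 36 ✓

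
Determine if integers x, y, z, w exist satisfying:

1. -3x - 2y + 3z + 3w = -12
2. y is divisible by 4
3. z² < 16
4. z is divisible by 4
Yes

Take x = 0, y = 0, z = 0, w = -4. Substituting into each constraint:
  (1) -3(0) - 2(0) + 3(0) + 3(-4) = -12 ✓
  (2) 0 = 4 × 0, remainder 0 ✓
  (3) z² = (0)² = 0, and 0 < 16 ✓
  (4) 0 = 4 × 0, remainder 0 ✓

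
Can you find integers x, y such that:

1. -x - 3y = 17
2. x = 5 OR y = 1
Yes

Take x = -20, y = 1. Substituting into each constraint:
  (1) 20 - 3(1) = 17 ✓
  (2) y = 1, target 1 ✓ (second branch holds)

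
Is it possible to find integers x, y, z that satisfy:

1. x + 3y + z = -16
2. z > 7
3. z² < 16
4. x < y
No

A contradictory subset is {z > 7, z² < 16}. No integer assignment can satisfy these jointly:

  - z > 7: bounds one variable relative to a constant
  - z² < 16: restricts z to |z| ≤ 3

Direct contradiction: the bounds on z require z ≥ 8 and z ≤ 3 simultaneously, which is empty.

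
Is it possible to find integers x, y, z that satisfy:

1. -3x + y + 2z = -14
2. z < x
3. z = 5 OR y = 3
Yes

Take x = 15, y = 3, z = 14. Substituting into each constraint:
  (1) -3(15) + 3 + 2(14) = -14 ✓
  (2) 14 < 15 ✓
  (3) y = 3, target 3 ✓ (second branch holds)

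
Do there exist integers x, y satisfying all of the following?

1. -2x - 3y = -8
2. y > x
Yes

Take x = 1, y = 2. Substituting into each constraint:
  (1) -2(1) - 3(2) = -8 ✓
  (2) 2 > 1 ✓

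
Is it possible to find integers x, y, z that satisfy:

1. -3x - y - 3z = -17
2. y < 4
Yes

Take x = 5, y = 2, z = 0. Substituting into each constraint:
  (1) -3(5) + (-2) - 3(0) = -17 ✓
  (2) 2 < 4 ✓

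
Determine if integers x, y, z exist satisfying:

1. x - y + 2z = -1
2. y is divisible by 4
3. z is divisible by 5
Yes

Take x = -1, y = 0, z = 0. Substituting into each constraint:
  (1) (-1) + 0 + 2(0) = -1 ✓
  (2) 0 = 4 × 0, remainder 0 ✓
  (3) 0 = 5 × 0, remainder 0 ✓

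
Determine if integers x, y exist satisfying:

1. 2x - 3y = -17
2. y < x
Yes

Take x = 20, y = 19. Substituting into each constraint:
  (1) 2(20) - 3(19) = -17 ✓
  (2) 19 < 20 ✓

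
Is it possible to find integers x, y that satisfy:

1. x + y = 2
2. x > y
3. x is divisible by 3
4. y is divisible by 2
Yes

Take x = 6, y = -4. Substituting into each constraint:
  (1) 6 + (-4) = 2 ✓
  (2) 6 > -4 ✓
  (3) 6 = 3 × 2, remainder 0 ✓
  (4) -4 = 2 × -2, remainder 0 ✓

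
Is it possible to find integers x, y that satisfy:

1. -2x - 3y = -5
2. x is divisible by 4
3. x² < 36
Yes

Take x = 4, y = -1. Substituting into each constraint:
  (1) -2(4) - 3(-1) = -5 ✓
  (2) 4 = 4 × 1, remainder 0 ✓
  (3) x² = (4)² = 16, and 16 < 36 ✓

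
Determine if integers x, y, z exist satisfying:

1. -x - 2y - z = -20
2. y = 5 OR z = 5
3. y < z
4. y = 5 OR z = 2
Yes

Take x = 4, y = 5, z = 6. Substituting into each constraint:
  (1) (-4) - 2(5) + (-6) = -20 ✓
  (2) y = 5, target 5 ✓ (first branch holds)
  (3) 5 < 6 ✓
  (4) y = 5, target 5 ✓ (first branch holds)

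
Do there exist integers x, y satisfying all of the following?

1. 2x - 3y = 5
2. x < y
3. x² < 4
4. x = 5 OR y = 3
No

A contradictory subset is {2x - 3y = 5, x < y, x = 5 OR y = 3}. No integer assignment can satisfy these jointly:

  - 2x - 3y = 5: is a linear equation tying the variables together
  - x < y: bounds one variable relative to another variable
  - x = 5 OR y = 3: forces a choice: either x = 5 or y = 3

Split on the disjunction (x = 5 OR y = 3):
  • If x = 5: with x = 5, every remaining term of the linear equation is divisible by 3, so the left side is ≡ 0 (mod 3); but the right side -5 ≡ 1 (mod 3). No integers can satisfy it.
  • If y = 3: the equation forces x = 7, giving (y, x) = (3, 7), which violates y > x.
Both branches are infeasible, so the system has no integer solution.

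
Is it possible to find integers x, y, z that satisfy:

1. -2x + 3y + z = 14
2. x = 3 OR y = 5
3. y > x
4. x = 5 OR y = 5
Yes

Take x = 4, y = 5, z = 7. Substituting into each constraint:
  (1) -2(4) + 3(5) + 7 = 14 ✓
  (2) y = 5, target 5 ✓ (second branch holds)
  (3) 5 > 4 ✓
  (4) y = 5, target 5 ✓ (second branch holds)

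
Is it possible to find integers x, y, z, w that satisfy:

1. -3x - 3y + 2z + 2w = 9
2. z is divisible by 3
Yes

Take x = -3, y = 0, z = 0, w = 0. Substituting into each constraint:
  (1) -3(-3) - 3(0) + 2(0) + 2(0) = 9 ✓
  (2) 0 = 3 × 0, remainder 0 ✓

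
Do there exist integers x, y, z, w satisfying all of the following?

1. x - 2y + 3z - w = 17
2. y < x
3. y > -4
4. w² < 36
Yes

Take x = 1, y = 0, z = 6, w = 2. Substituting into each constraint:
  (1) 1 - 2(0) + 3(6) + (-2) = 17 ✓
  (2) 0 < 1 ✓
  (3) 0 > -4 ✓
  (4) w² = (2)² = 4, and 4 < 36 ✓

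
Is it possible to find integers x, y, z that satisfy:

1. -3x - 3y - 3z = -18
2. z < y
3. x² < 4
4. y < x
No

The full constraint system is jointly infeasible over the integers. Each constraint and what it forces:

  - -3x - 3y - 3z = -18: is a linear equation tying the variables together
  - z < y: bounds one variable relative to another variable
  - x² < 4: restricts x to |x| ≤ 1
  - y < x: bounds one variable relative to another variable

Propagating the comparisons: y < x and x ≤ 1 give y ≤ 0; z < y and y ≤ 0 give z ≤ -1. Range argument: with x ∈ [-1, 1], y ∈ [−∞, 0], z ∈ [−∞, -1], the left side of the equation is at least 0, but the right side is -18 < 0. No integer solution exists.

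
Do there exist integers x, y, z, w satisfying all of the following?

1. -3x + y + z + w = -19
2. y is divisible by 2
Yes

Take x = 7, y = 0, z = 0, w = 2. Substituting into each constraint:
  (1) -3(7) + 0 + 0 + 2 = -19 ✓
  (2) 0 = 2 × 0, remainder 0 ✓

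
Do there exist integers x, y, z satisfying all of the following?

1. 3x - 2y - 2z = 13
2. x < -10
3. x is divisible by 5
Yes

Take x = -15, y = -29, z = 0. Substituting into each constraint:
  (1) 3(-15) - 2(-29) - 2(0) = 13 ✓
  (2) -15 < -10 ✓
  (3) -15 = 5 × -3, remainder 0 ✓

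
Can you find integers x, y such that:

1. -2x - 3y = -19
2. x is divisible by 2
Yes

Take x = 2, y = 5. Substituting into each constraint:
  (1) -2(2) - 3(5) = -19 ✓
  (2) 2 = 2 × 1, remainder 0 ✓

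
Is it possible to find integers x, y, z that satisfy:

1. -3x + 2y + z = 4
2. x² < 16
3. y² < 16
Yes

Take x = -1, y = 0, z = 1. Substituting into each constraint:
  (1) -3(-1) + 2(0) + 1 = 4 ✓
  (2) x² = (-1)² = 1, and 1 < 16 ✓
  (3) y² = (0)² = 0, and 0 < 16 ✓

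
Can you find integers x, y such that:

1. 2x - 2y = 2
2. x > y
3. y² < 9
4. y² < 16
Yes

Take x = 0, y = -1. Substituting into each constraint:
  (1) 2(0) - 2(-1) = 2 ✓
  (2) 0 > -1 ✓
  (3) y² = (-1)² = 1, and 1 < 9 ✓
  (4) y² = (-1)² = 1, and 1 < 16 ✓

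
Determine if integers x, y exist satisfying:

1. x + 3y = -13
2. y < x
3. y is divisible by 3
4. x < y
No

A contradictory subset is {y < x, x < y}. No integer assignment can satisfy these jointly:

  - y < x: bounds one variable relative to another variable
  - x < y: bounds one variable relative to another variable

Direct contradiction: x > y and y > x cannot both hold.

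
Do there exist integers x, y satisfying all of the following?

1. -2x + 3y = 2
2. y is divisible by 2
Yes

Take x = -1, y = 0. Substituting into each constraint:
  (1) -2(-1) + 3(0) = 2 ✓
  (2) 0 = 2 × 0, remainder 0 ✓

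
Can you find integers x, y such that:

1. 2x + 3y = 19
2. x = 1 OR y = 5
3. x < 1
No

The full constraint system is jointly infeasible over the integers. Each constraint and what it forces:

  - 2x + 3y = 19: is a linear equation tying the variables together
  - x = 1 OR y = 5: forces a choice: either x = 1 or y = 5
  - x < 1: bounds one variable relative to a constant

Split on the disjunction (x = 1 OR y = 5):
  • If x = 1: this contradicts the bound x ≤ 0.
  • If y = 5: the equation forces x = 2, which contradicts the bound x ≤ 0.
Both branches are infeasible, so the system has no integer solution.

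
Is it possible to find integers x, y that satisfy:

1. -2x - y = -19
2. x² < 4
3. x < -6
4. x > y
No

A contradictory subset is {-2x - y = -19, x < -6, x > y}. No integer assignment can satisfy these jointly:

  - -2x - y = -19: is a linear equation tying the variables together
  - x < -6: bounds one variable relative to a constant
  - x > y: bounds one variable relative to another variable

Propagating the comparison: y < x and x ≤ -7 give y ≤ -8. Range argument: with x ∈ [−∞, -7], y ∈ [−∞, -8], the left side of the equation is at least 22, but the right side is -19 < 22. No integer solution exists.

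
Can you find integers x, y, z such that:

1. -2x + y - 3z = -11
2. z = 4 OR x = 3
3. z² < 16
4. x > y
Yes

Take x = 3, y = 1, z = 2. Substituting into each constraint:
  (1) -2(3) + 1 - 3(2) = -11 ✓
  (2) x = 3, target 3 ✓ (second branch holds)
  (3) z² = (2)² = 4, and 4 < 16 ✓
  (4) 3 > 1 ✓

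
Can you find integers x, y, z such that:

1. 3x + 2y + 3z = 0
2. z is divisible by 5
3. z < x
Yes

Take x = 2, y = -3, z = 0. Substituting into each constraint:
  (1) 3(2) + 2(-3) + 3(0) = 0 ✓
  (2) 0 = 5 × 0, remainder 0 ✓
  (3) 0 < 2 ✓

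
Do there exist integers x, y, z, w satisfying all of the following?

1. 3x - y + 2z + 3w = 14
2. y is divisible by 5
Yes

Take x = 0, y = 0, z = 7, w = 0. Substituting into each constraint:
  (1) 3(0) + 0 + 2(7) + 3(0) = 14 ✓
  (2) 0 = 5 × 0, remainder 0 ✓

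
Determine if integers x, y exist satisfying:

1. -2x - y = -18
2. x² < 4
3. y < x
No

The full constraint system is jointly infeasible over the integers. Each constraint and what it forces:

  - -2x - y = -18: is a linear equation tying the variables together
  - x² < 4: restricts x to |x| ≤ 1
  - y < x: bounds one variable relative to another variable

Propagating the comparison: y < x and x ≤ 1 give y ≤ 0. Range argument: with x ∈ [-1, 1], y ∈ [−∞, 0], the left side of the equation is at least -2, but the right side is -18 < -2. No integer solution exists.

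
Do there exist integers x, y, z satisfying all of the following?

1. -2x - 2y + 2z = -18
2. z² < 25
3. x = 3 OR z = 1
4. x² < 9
Yes

Take x = 2, y = 8, z = 1. Substituting into each constraint:
  (1) -2(2) - 2(8) + 2(1) = -18 ✓
  (2) z² = (1)² = 1, and 1 < 25 ✓
  (3) z = 1, target 1 ✓ (second branch holds)
  (4) x² = (2)² = 4, and 4 < 9 ✓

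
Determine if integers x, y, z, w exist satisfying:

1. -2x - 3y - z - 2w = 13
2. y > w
Yes

Take x = 0, y = 1, z = -16, w = 0. Substituting into each constraint:
  (1) -2(0) - 3(1) + 16 - 2(0) = 13 ✓
  (2) 1 > 0 ✓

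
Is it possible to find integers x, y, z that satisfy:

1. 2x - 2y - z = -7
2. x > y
Yes

Take x = 0, y = -1, z = 9. Substituting into each constraint:
  (1) 2(0) - 2(-1) + (-9) = -7 ✓
  (2) 0 > -1 ✓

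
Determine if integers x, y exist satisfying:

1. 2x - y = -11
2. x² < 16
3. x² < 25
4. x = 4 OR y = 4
No

A contradictory subset is {2x - y = -11, x² < 16, x = 4 OR y = 4}. No integer assignment can satisfy these jointly:

  - 2x - y = -11: is a linear equation tying the variables together
  - x² < 16: restricts x to |x| ≤ 3
  - x = 4 OR y = 4: forces a choice: either x = 4 or y = 4

Split on the disjunction (x = 4 OR y = 4):
  • If x = 4: this contradicts x² < 16, which requires |x| ≤ 3.
  • If y = 4: with y = 4, every remaining term of the linear equation is divisible by 2, so the left side is ≡ 0 (mod 2); but the right side -7 ≡ 1 (mod 2). No integers can satisfy it.
Both branches are infeasible, so the system has no integer solution.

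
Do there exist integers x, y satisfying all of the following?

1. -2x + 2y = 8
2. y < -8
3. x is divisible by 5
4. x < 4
Yes

Take x = -15, y = -11. Substituting into each constraint:
  (1) -2(-15) + 2(-11) = 8 ✓
  (2) -11 < -8 ✓
  (3) -15 = 5 × -3, remainder 0 ✓
  (4) -15 < 4 ✓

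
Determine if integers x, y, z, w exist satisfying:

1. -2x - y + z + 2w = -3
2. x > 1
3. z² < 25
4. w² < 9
Yes

Take x = 2, y = 1, z = 0, w = 1. Substituting into each constraint:
  (1) -2(2) + (-1) + 0 + 2(1) = -3 ✓
  (2) 2 > 1 ✓
  (3) z² = (0)² = 0, and 0 < 25 ✓
  (4) w² = (1)² = 1, and 1 < 9 ✓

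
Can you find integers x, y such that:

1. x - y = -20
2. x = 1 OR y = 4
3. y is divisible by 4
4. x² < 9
No

The full constraint system is jointly infeasible over the integers. Each constraint and what it forces:

  - x - y = -20: is a linear equation tying the variables together
  - x = 1 OR y = 4: forces a choice: either x = 1 or y = 4
  - y is divisible by 4: restricts y to multiples of 4
  - x² < 9: restricts x to |x| ≤ 2

Split on the disjunction (x = 1 OR y = 4):
  • If x = 1: with x = 1, writing y = 4y', every remaining term of the linear equation is divisible by 4, so the left side is ≡ 0 (mod 4); but the right side -21 ≡ 3 (mod 4). No integers can satisfy it.
  • If y = 4: the equation forces x = -16, but x² < 9 requires |x| ≤ 2.
Both branches are infeasible, so the system has no integer solution.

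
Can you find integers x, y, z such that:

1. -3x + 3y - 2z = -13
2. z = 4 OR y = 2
Yes

Take x = 5, y = 2, z = 2. Substituting into each constraint:
  (1) -3(5) + 3(2) - 2(2) = -13 ✓
  (2) y = 2, target 2 ✓ (second branch holds)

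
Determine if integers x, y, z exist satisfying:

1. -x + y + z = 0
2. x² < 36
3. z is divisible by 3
Yes

Take x = 0, y = 0, z = 0. Substituting into each constraint:
  (1) 0 + 0 + 0 = 0 ✓
  (2) x² = (0)² = 0, and 0 < 36 ✓
  (3) 0 = 3 × 0, remainder 0 ✓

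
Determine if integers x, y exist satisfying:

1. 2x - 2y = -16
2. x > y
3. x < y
No

A contradictory subset is {2x - 2y = -16, x > y}. No integer assignment can satisfy these jointly:

  - 2x - 2y = -16: is a linear equation tying the variables together
  - x > y: bounds one variable relative to another variable

From the equation, x − y = -8, i.e. x − y = -8; but x > y requires x − y ≥ 1. Contradiction.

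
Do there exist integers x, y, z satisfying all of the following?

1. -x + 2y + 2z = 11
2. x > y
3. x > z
Yes

Take x = 5, y = 4, z = 4. Substituting into each constraint:
  (1) (-5) + 2(4) + 2(4) = 11 ✓
  (2) 5 > 4 ✓
  (3) 5 > 4 ✓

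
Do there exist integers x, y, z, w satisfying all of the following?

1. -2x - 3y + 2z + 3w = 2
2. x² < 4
Yes

Take x = 0, y = 0, z = 1, w = 0. Substituting into each constraint:
  (1) -2(0) - 3(0) + 2(1) + 3(0) = 2 ✓
  (2) x² = (0)² = 0, and 0 < 4 ✓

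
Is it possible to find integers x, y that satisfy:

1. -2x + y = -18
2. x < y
Yes

Take x = 19, y = 20. Substituting into each constraint:
  (1) -2(19) + 20 = -18 ✓
  (2) 19 < 20 ✓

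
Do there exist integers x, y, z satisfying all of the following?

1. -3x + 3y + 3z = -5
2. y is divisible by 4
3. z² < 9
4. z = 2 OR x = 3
No

Even the single constraint (-3x + 3y + 3z = -5) is infeasible over the integers.

  - -3x + 3y + 3z = -5: every term on the left is divisible by 3, so the LHS ≡ 0 (mod 3), but the RHS -5 is not — no integer solution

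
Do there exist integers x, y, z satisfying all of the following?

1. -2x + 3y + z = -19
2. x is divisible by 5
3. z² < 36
Yes

Take x = 0, y = -7, z = 2. Substituting into each constraint:
  (1) -2(0) + 3(-7) + 2 = -19 ✓
  (2) 0 = 5 × 0, remainder 0 ✓
  (3) z² = (2)² = 4, and 4 < 36 ✓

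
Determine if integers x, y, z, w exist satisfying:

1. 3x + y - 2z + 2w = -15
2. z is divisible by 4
Yes

Take x = 1, y = 0, z = 0, w = -9. Substituting into each constraint:
  (1) 3(1) + 0 - 2(0) + 2(-9) = -15 ✓
  (2) 0 = 4 × 0, remainder 0 ✓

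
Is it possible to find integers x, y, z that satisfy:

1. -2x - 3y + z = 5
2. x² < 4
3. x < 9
Yes

Take x = 0, y = 0, z = 5. Substituting into each constraint:
  (1) -2(0) - 3(0) + 5 = 5 ✓
  (2) x² = (0)² = 0, and 0 < 4 ✓
  (3) 0 < 9 ✓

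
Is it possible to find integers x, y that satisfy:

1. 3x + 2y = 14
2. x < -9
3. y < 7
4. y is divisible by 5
No

A contradictory subset is {3x + 2y = 14, x < -9, y < 7}. No integer assignment can satisfy these jointly:

  - 3x + 2y = 14: is a linear equation tying the variables together
  - x < -9: bounds one variable relative to a constant
  - y < 7: bounds one variable relative to a constant

Range argument: with x ∈ [−∞, -10], y ∈ [−∞, 6], the left side of the equation is at most -18, but the right side is 14 > -18. No integer solution exists.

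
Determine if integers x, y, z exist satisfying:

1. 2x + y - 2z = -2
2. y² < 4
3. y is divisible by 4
Yes

Take x = -1, y = 0, z = 0. Substituting into each constraint:
  (1) 2(-1) + 0 - 2(0) = -2 ✓
  (2) y² = (0)² = 0, and 0 < 4 ✓
  (3) 0 = 4 × 0, remainder 0 ✓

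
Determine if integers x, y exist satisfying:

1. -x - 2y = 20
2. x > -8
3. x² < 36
Yes

Take x = 0, y = -10. Substituting into each constraint:
  (1) 0 - 2(-10) = 20 ✓
  (2) 0 > -8 ✓
  (3) x² = (0)² = 0, and 0 < 36 ✓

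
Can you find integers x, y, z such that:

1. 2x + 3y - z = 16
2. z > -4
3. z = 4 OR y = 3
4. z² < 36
Yes

Take x = 1, y = 6, z = 4. Substituting into each constraint:
  (1) 2(1) + 3(6) + (-4) = 16 ✓
  (2) 4 > -4 ✓
  (3) z = 4, target 4 ✓ (first branch holds)
  (4) z² = (4)² = 16, and 16 < 36 ✓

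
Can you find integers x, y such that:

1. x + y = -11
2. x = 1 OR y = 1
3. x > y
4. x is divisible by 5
No

The full constraint system is jointly infeasible over the integers. Each constraint and what it forces:

  - x + y = -11: is a linear equation tying the variables together
  - x = 1 OR y = 1: forces a choice: either x = 1 or y = 1
  - x > y: bounds one variable relative to another variable
  - x is divisible by 5: restricts x to multiples of 5

Split on the disjunction (x = 1 OR y = 1):
  • If x = 1: this contradicts the divisibility constraint — 1 is not a multiple of 5.
  • If y = 1: with y = 1, writing x = 5x', every remaining term of the linear equation is divisible by 5, so the left side is ≡ 0 (mod 5); but the right side -12 ≡ 3 (mod 5). No integers can satisfy it.
Both branches are infeasible, so the system has no integer solution.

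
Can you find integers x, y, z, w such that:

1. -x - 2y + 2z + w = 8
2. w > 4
Yes

Take x = -3, y = 0, z = 0, w = 5. Substituting into each constraint:
  (1) 3 - 2(0) + 2(0) + 5 = 8 ✓
  (2) 5 > 4 ✓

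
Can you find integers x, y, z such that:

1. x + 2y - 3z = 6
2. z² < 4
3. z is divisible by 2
Yes

Take x = 6, y = 0, z = 0. Substituting into each constraint:
  (1) 6 + 2(0) - 3(0) = 6 ✓
  (2) z² = (0)² = 0, and 0 < 4 ✓
  (3) 0 = 2 × 0, remainder 0 ✓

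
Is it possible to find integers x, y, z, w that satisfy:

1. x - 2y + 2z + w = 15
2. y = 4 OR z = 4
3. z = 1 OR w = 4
Yes

Take x = 18, y = 4, z = 1, w = 3. Substituting into each constraint:
  (1) 18 - 2(4) + 2(1) + 3 = 15 ✓
  (2) y = 4, target 4 ✓ (first branch holds)
  (3) z = 1, target 1 ✓ (first branch holds)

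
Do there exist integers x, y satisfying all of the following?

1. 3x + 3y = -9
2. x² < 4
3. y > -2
No

The full constraint system is jointly infeasible over the integers. Each constraint and what it forces:

  - 3x + 3y = -9: is a linear equation tying the variables together
  - x² < 4: restricts x to |x| ≤ 1
  - y > -2: bounds one variable relative to a constant

Range argument: with x ∈ [-1, 1], y ∈ [-1, ∞], the left side of the equation is at least -6, but the right side is -9 < -6. No integer solution exists.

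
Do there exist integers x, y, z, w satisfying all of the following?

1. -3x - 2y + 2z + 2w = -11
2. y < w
Yes

Take x = 1, y = -1, z = -5, w = 0. Substituting into each constraint:
  (1) -3(1) - 2(-1) + 2(-5) + 2(0) = -11 ✓
  (2) -1 < 0 ✓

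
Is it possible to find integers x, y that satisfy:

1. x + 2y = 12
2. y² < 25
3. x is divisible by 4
Yes

Take x = 8, y = 2. Substituting into each constraint:
  (1) 8 + 2(2) = 12 ✓
  (2) y² = (2)² = 4, and 4 < 25 ✓
  (3) 8 = 4 × 2, remainder 0 ✓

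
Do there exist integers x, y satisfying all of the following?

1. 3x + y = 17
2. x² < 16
Yes

Take x = 0, y = 17. Substituting into each constraint:
  (1) 3(0) + 17 = 17 ✓
  (2) x² = (0)² = 0, and 0 < 16 ✓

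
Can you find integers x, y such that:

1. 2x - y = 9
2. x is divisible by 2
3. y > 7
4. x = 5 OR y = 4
No

A contradictory subset is {2x - y = 9, y > 7, x = 5 OR y = 4}. No integer assignment can satisfy these jointly:

  - 2x - y = 9: is a linear equation tying the variables together
  - y > 7: bounds one variable relative to a constant
  - x = 5 OR y = 4: forces a choice: either x = 5 or y = 4

Split on the disjunction (x = 5 OR y = 4):
  • If x = 5: the equation forces y = 1, which contradicts the bound y ≥ 8.
  • If y = 4: this contradicts the bound y ≥ 8.
Both branches are infeasible, so the system has no integer solution.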